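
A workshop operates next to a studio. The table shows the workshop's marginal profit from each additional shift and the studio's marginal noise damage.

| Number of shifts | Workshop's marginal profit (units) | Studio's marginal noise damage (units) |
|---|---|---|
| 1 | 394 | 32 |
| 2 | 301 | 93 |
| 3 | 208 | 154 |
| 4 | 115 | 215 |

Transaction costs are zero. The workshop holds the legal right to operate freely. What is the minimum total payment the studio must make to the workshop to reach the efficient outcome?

Left alone the workshop would choose level 4 (marginal profit stays positive).
Efficient level: k* = 3 (marginal profit ≥ marginal noise damage through 3).
The studio must at least cover the workshop's forgone profit from cutting 4→3: 115 = 115.

115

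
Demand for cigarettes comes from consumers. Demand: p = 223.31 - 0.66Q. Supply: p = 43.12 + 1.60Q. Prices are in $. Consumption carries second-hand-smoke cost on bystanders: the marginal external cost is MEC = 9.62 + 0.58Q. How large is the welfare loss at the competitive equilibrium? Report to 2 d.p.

DWL = $549.42

Market equilibrium (private): 43.12 + 1.60Q = 223.31 - 0.66Q → Q_m = 79.7301.
Social marginal benefit = demand − MEC = 213.69 - 1.24Q.
Set SMB = MC: 213.69 - 1.24Q = 43.12 + 1.60Q → Q* = 60.0599.
The welfare-loss triangle has base |Q_m − Q*| and height MEC(Q_m) (the vertical gap between SMB and MC is zero at Q* and MEC at Q_m).
DWL = ½ × 19.6702 × 55.8635 = 549.4231.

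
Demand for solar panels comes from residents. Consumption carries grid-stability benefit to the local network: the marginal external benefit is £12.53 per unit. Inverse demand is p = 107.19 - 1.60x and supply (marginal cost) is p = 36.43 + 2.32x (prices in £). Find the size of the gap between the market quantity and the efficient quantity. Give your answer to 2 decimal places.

3.20 units

Market equilibrium (private): 36.43 + 2.32x = 107.19 - 1.60x → x_m = 18.0510.
Social marginal benefit = demand + MEB = 119.72 - 1.60x.
Set SMB = MC: 119.72 - 1.60x = 36.43 + 2.32x → x* = 21.2474.
Gap = |18.0510 − 21.2474| = 3.1964.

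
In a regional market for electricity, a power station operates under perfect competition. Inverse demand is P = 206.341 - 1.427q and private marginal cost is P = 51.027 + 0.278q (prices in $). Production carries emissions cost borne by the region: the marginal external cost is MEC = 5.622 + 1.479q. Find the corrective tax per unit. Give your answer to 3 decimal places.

Social marginal cost = private MC + MEC = 56.649 + 1.757q.
Set SMC = demand: 56.649 + 1.757q = 206.341 - 1.427q → q* = 47.0138.
The Pigouvian tax equals MEC at q*: 5.622 + 1.479×47.0138 = 75.1554.

tax = $75.155 per unit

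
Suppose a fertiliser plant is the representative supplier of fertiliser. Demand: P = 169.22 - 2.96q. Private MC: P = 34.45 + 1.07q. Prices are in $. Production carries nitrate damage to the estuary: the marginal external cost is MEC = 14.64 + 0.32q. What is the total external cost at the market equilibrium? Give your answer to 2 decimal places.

$668.52

Market equilibrium (private): 34.45 + 1.07q = 169.22 - 2.96q → q_m = 33.4417.
Total external cost = ∫₀^{q_m} (14.64 + 0.32q) dq = 14.64×33.4417 + ½×0.32×33.4417² = 668.5221.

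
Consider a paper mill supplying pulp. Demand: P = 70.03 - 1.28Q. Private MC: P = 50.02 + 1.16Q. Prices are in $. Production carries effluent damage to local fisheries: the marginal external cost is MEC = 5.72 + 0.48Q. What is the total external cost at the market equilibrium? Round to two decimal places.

Market equilibrium (private): 50.02 + 1.16Q = 70.03 - 1.28Q → Q_m = 8.2008.
Total external cost = ∫₀^{Q_m} (5.72 + 0.48Q) dQ = 5.72×8.2008 + ½×0.48×8.2008² = 63.0493.

$63.05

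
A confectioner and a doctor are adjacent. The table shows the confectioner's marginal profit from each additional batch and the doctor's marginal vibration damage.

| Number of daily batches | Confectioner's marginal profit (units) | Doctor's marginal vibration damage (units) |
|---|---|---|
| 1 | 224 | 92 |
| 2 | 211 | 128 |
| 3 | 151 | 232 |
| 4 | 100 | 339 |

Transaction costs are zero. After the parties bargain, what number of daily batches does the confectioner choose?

2

Bargaining reaches the level where marginal profit last exceeds marginal vibration damage.
That holds through level 2 (211 ≥ 128) but not at 3 (151 < 232).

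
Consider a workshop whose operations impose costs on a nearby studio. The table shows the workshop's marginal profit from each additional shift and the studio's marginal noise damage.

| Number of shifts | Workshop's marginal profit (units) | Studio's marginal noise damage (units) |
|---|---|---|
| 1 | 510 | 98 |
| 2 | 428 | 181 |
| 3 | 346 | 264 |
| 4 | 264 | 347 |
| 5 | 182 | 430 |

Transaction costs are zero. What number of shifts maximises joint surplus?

3

Bargaining reaches the level where marginal profit last exceeds marginal noise damage.
That holds through level 3 (346 ≥ 264) but not at 4 (264 < 347).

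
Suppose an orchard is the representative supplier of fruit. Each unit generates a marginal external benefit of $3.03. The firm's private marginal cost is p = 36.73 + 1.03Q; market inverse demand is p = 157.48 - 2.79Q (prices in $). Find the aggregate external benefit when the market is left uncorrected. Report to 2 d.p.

Market equilibrium (private): 36.73 + 1.03Q = 157.48 - 2.79Q → Q_m = 31.6099.
Total external benefit = MEB × Q_m = 3.03 × 31.6099 = 95.7780.

$95.78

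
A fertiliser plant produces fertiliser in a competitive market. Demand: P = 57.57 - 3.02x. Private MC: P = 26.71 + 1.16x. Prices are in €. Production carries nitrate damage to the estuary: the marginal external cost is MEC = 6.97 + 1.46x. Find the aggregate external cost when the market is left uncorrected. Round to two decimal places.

Market equilibrium (private): 26.71 + 1.16x = 57.57 - 3.02x → x_m = 7.3828.
Total external cost = ∫₀^{x_m} (6.97 + 1.46x) dx = 6.97×7.3828 + ½×1.46×7.3828² = 91.2473.

€91.25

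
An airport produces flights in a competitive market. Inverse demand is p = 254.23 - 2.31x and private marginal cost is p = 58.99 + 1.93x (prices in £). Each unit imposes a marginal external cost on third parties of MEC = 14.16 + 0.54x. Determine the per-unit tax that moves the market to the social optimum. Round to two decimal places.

Social marginal cost = private MC + MEC = 73.15 + 2.47x.
Set SMC = demand: 73.15 + 2.47x = 254.23 - 2.31x → x* = 37.8828.
The Pigouvian tax equals MEC at x*: 14.16 + 0.54×37.8828 = 34.6167.

tax = £34.62 per unit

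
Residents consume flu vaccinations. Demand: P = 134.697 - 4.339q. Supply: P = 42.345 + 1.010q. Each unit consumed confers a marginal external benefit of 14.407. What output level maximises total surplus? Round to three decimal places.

q* = 19.959

Social marginal benefit = demand + MEB = 149.104 - 4.339q.
Set SMB = MC: 149.104 - 4.339q = 42.345 + 1.010q → q* = 19.9587.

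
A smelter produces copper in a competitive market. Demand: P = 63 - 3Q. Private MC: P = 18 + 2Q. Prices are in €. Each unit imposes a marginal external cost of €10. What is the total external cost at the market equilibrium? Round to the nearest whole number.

€90

Market equilibrium (private): 18 + 2Q = 63 - 3Q → Q_m = 9.0000.
Total external cost = MEC × Q_m = 10 × 9.0000 = 90.0000.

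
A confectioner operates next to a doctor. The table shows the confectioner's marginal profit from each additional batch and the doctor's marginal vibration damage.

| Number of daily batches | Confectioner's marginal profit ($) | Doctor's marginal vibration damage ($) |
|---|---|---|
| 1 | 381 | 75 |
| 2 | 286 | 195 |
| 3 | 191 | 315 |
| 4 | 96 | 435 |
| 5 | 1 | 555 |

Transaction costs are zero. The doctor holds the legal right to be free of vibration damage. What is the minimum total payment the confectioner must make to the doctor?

$270

Efficient level: marginal profit ≥ marginal vibration damage through level 2, so k* = 2.
With the doctor holding the right, the confectioner must at least compensate total damage at k*: 75 + 195 = 270.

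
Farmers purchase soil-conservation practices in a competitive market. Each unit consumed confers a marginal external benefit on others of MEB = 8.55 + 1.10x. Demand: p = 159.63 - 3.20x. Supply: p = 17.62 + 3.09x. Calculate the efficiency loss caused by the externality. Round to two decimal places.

Market equilibrium (private): 17.62 + 3.09x = 159.63 - 3.20x → x_m = 22.5771.
Social marginal benefit = demand + MEB = 168.18 - 2.10x.
Set SMB = MC: 168.18 - 2.10x = 17.62 + 3.09x → x* = 29.0096.
The welfare-loss triangle has base |x_m − x*| and height MEB(x_m) (the vertical gap between SMB and MC is zero at x* and MEB at x_m).
DWL = ½ × 6.4325 × 33.3848 = 107.3739.

DWL = 107.37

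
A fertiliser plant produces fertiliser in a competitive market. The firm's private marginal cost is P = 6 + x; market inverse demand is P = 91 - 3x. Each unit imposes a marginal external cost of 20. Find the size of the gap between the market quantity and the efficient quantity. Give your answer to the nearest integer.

5 units

Market equilibrium (private): 6 + x = 91 - 3x → x_m = 21.2500.
Social marginal cost = private MC + MEC = 26 + x.
Set SMC = demand: 26 + x = 91 - 3x → x* = 16.2500.
Gap = |21.2500 − 16.2500| = 5.0000.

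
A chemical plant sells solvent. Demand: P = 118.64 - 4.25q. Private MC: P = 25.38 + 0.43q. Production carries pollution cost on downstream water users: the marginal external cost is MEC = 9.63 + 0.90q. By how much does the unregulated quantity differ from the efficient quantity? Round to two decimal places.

Market equilibrium (private): 25.38 + 0.43q = 118.64 - 4.25q → q_m = 19.9274.
Social marginal cost = private MC + MEC = 35.01 + 1.33q.
Set SMC = demand: 35.01 + 1.33q = 118.64 - 4.25q → q* = 14.9875.
Gap = |19.9274 − 14.9875| = 4.9399.

4.94 units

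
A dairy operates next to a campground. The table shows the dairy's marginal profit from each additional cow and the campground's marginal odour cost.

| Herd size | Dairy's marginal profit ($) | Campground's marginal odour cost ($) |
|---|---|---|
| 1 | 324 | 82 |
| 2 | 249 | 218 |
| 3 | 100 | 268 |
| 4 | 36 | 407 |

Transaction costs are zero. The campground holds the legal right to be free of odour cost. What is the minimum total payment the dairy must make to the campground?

Efficient level: marginal profit ≥ marginal odour cost through level 2, so k* = 2.
With the campground holding the right, the dairy must at least compensate total damage at k*: 82 + 218 = 300.

$300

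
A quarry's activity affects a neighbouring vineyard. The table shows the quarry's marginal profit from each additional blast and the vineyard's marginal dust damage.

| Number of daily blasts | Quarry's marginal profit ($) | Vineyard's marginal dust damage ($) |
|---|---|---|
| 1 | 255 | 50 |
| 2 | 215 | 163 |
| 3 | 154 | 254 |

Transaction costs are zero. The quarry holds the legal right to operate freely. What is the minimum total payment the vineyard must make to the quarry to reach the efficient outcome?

$154

Left alone the quarry would choose level 3 (marginal profit stays positive).
Efficient level: k* = 2 (marginal profit ≥ marginal dust damage through 2).
The vineyard must at least cover the quarry's forgone profit from cutting 3→2: 154 = 154.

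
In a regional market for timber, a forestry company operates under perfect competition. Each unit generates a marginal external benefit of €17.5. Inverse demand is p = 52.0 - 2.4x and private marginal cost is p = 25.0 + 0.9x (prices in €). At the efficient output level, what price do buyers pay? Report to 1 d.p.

Social marginal cost = private MC − MEB = 7.5 + 0.9x.
Set SMC = demand: 7.5 + 0.9x = 52.0 - 2.4x → x* = 13.4848.
Consumer price on the demand curve at x*: 52.0 − 2.4×13.4848 = 19.6365.

P = €19.6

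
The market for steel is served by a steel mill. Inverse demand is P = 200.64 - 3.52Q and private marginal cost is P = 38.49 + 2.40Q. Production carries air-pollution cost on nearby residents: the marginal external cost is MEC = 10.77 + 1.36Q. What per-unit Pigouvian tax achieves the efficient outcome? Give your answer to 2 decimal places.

Social marginal cost = private MC + MEC = 49.26 + 3.76Q.
Set SMC = demand: 49.26 + 3.76Q = 200.64 - 3.52Q → Q* = 20.7940.
The Pigouvian tax equals MEC at Q*: 10.77 + 1.36×20.7940 = 39.0498.

tax = 39.05 per unit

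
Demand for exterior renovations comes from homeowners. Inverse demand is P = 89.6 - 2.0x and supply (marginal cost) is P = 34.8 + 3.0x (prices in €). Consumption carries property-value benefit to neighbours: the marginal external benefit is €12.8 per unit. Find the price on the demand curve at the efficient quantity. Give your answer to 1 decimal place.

Social marginal benefit = demand + MEB = 102.4 - 2.0x.
Set SMB = MC: 102.4 - 2.0x = 34.8 + 3.0x → x* = 13.5200.
Consumer price on the demand curve at x*: 89.6 − 2.0×13.5200 = 62.5600.

P = €62.6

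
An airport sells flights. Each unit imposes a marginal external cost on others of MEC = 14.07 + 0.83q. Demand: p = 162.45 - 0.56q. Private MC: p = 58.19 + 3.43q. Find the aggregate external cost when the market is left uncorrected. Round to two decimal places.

Market equilibrium (private): 58.19 + 3.43q = 162.45 - 0.56q → q_m = 26.1303.
Total external cost = ∫₀^{q_m} (14.07 + 0.83q) dq = 14.07×26.1303 + ½×0.83×26.1303² = 651.0122.

651.01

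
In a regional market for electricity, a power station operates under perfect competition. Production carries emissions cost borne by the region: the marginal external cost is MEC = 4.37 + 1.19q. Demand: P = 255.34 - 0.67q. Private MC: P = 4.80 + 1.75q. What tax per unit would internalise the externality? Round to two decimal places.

Social marginal cost = private MC + MEC = 9.17 + 2.94q.
Set SMC = demand: 9.17 + 2.94q = 255.34 - 0.67q → q* = 68.1911.
The Pigouvian tax equals MEC at q*: 4.37 + 1.19×68.1911 = 85.5174.

tax = 85.52 per unit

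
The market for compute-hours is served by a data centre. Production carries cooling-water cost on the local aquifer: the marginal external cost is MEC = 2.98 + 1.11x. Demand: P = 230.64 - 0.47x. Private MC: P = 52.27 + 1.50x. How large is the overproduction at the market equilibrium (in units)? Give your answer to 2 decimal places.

Market equilibrium (private): 52.27 + 1.50x = 230.64 - 0.47x → x_m = 90.5431.
Social marginal cost = private MC + MEC = 55.25 + 2.61x.
Set SMC = demand: 55.25 + 2.61x = 230.64 - 0.47x → x* = 56.9448.
Gap = |90.5431 − 56.9448| = 33.5983.

33.60 units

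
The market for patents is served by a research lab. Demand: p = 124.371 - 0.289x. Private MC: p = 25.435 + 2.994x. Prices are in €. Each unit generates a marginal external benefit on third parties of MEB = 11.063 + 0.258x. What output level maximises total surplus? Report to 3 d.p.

Social marginal cost = private MC − MEB = 14.372 + 2.736x.
Set SMC = demand: 14.372 + 2.736x = 124.371 - 0.289x → x* = 36.3633.

x* = 36.363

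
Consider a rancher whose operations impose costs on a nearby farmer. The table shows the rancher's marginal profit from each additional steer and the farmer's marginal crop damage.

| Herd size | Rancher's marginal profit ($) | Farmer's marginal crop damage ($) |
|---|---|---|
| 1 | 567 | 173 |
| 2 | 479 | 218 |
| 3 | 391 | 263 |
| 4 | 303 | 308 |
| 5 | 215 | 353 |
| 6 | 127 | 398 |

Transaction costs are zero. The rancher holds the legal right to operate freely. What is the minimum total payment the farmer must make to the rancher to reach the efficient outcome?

$645

Left alone the rancher would choose level 6 (marginal profit stays positive).
Efficient level: k* = 3 (marginal profit ≥ marginal crop damage through 3).
The farmer must at least cover the rancher's forgone profit from cutting 6→3: 303 + 215 + 127 = 645.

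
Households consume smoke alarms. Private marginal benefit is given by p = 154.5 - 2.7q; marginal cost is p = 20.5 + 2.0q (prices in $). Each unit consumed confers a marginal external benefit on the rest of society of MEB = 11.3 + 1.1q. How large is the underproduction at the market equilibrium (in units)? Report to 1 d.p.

Market equilibrium (private): 20.5 + 2.0q = 154.5 - 2.7q → q_m = 28.5106.
Social marginal benefit = demand + MEB = 165.8 - 1.6q.
Set SMB = MC: 165.8 - 1.6q = 20.5 + 2.0q → q* = 40.3611.
Gap = |28.5106 − 40.3611| = 11.8505.

11.9 units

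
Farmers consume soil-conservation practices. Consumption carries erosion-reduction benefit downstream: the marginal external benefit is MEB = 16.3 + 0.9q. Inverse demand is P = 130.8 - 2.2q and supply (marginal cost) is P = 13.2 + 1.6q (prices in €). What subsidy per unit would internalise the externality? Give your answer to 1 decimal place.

subsidy = €57.9 per unit

Social marginal benefit = demand + MEB = 147.1 - 1.3q.
Set SMB = MC: 147.1 - 1.3q = 13.2 + 1.6q → q* = 46.1724.
The Pigouvian subsidy equals MEB at q*: 16.3 + 0.9×46.1724 = 57.8552.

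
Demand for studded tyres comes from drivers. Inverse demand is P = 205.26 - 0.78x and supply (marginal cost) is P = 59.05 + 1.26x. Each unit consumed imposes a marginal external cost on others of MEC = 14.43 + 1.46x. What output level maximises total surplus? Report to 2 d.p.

x* = 37.65

Social marginal benefit = demand − MEC = 190.83 - 2.24x.
Set SMB = MC: 190.83 - 2.24x = 59.05 + 1.26x → x* = 37.6514.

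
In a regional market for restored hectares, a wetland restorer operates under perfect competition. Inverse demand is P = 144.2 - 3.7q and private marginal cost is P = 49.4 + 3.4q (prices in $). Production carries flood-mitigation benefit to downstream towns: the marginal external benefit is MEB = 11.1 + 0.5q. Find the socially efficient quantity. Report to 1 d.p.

q* = 16.0

Social marginal cost = private MC − MEB = 38.3 + 2.9q.
Set SMC = demand: 38.3 + 2.9q = 144.2 - 3.7q → q* = 16.0455.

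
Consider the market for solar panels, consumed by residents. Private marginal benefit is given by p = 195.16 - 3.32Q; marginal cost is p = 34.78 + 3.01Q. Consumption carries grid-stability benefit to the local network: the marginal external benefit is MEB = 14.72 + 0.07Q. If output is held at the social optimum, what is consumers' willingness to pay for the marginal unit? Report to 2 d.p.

Social marginal benefit = demand + MEB = 209.88 - 3.25Q.
Set SMB = MC: 209.88 - 3.25Q = 34.78 + 3.01Q → Q* = 27.9712.
Consumer price on the demand curve at Q*: 195.16 − 3.32×27.9712 = 102.2956.

P = 102.30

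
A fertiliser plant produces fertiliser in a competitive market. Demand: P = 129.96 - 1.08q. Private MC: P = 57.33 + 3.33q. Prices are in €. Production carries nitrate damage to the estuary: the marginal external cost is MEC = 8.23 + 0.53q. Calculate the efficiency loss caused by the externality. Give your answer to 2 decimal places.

DWL = €29.11

Market equilibrium (private): 57.33 + 3.33q = 129.96 - 1.08q → q_m = 16.4694.
Social marginal cost = private MC + MEC = 65.56 + 3.86q.
Set SMC = demand: 65.56 + 3.86q = 129.96 - 1.08q → q* = 13.0364.
Between q* and q_m the wedge SMC − demand runs linearly from 0 to MEC(q_m), so the loss is a triangle.
DWL = ½ × 3.4330 × 16.9588 = 29.1098.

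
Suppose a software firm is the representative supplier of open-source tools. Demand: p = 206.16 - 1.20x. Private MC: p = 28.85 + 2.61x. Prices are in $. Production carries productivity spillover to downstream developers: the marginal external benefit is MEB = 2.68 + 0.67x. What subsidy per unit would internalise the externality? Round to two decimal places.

subsidy = $41.09 per unit

Social marginal cost = private MC − MEB = 26.17 + 1.94x.
Set SMC = demand: 26.17 + 1.94x = 206.16 - 1.20x → x* = 57.3217.
The Pigouvian subsidy equals MEB at x*: 2.68 + 0.67×57.3217 = 41.0855.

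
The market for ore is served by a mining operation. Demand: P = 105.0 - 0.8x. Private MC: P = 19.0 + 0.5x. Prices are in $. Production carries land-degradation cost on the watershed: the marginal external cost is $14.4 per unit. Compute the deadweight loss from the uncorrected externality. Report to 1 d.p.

Market equilibrium (private): 19.0 + 0.5x = 105.0 - 0.8x → x_m = 66.1538.
Social marginal cost = private MC + MEC = 33.4 + 0.5x.
Set SMC = demand: 33.4 + 0.5x = 105.0 - 0.8x → x* = 55.0769.
Height of the DWL triangle at x_m is SMC(x_m) − demand(x_m) = MEC(x_m) = 14.4000.
DWL = ½ × 11.0769 × 14.4000 = 79.7537.

DWL = $79.8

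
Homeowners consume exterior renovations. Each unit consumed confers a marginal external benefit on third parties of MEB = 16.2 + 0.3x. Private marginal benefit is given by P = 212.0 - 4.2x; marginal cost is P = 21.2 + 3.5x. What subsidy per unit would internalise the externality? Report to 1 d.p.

subsidy = 24.6 per unit

Social marginal benefit = demand + MEB = 228.2 - 3.9x.
Set SMB = MC: 228.2 - 3.9x = 21.2 + 3.5x → x* = 27.9730.
The Pigouvian subsidy equals MEB at x*: 16.2 + 0.3×27.9730 = 24.5919.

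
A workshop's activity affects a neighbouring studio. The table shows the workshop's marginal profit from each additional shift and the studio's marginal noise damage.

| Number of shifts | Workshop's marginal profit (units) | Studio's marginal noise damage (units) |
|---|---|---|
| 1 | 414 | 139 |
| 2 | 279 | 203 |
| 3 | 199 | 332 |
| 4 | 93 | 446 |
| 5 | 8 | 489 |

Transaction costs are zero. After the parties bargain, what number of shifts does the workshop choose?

2

Bargaining reaches the level where marginal profit last exceeds marginal noise damage.
That holds through level 2 (279 ≥ 203) but not at 3 (199 < 332).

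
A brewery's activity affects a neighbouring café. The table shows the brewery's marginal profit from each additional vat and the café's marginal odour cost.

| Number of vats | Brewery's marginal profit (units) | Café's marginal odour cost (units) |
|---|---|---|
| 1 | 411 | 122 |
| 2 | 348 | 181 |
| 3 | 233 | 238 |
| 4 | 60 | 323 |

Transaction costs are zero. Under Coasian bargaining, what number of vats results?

Bargaining reaches the level where marginal profit last exceeds marginal odour cost.
That holds through level 2 (348 ≥ 181) but not at 3 (233 < 238).

2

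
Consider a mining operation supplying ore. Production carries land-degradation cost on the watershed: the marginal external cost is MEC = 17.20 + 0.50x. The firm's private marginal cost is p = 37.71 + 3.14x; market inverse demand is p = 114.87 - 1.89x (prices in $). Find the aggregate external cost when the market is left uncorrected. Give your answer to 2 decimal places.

$322.68

Market equilibrium (private): 37.71 + 3.14x = 114.87 - 1.89x → x_m = 15.3400.
Total external cost = ∫₀^{x_m} (17.20 + 0.50x) dx = 17.20×15.3400 + ½×0.50×15.3400² = 322.6769.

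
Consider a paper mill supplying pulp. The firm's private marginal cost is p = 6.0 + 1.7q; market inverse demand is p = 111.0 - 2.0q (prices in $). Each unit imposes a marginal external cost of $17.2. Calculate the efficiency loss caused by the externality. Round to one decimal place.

Market equilibrium (private): 6.0 + 1.7q = 111.0 - 2.0q → q_m = 28.3784.
Social marginal cost = private MC + MEC = 23.2 + 1.7q.
Set SMC = demand: 23.2 + 1.7q = 111.0 - 2.0q → q* = 23.7297.
The welfare-loss triangle has base |q_m − q*| and height MEC(q_m) (the vertical gap between SMC and demand is zero at q* and MEC at q_m).
DWL = ½ × 4.6487 × 17.2000 = 39.9788.

DWL = $40.0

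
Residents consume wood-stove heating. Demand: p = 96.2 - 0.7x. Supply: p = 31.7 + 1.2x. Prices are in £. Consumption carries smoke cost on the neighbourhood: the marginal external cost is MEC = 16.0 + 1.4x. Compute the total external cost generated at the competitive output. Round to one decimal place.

£1349.9

Market equilibrium (private): 31.7 + 1.2x = 96.2 - 0.7x → x_m = 33.9474.
Total external cost = ∫₀^{x_m} (16.0 + 1.4x) dx = 16.0×33.9474 + ½×1.4×33.9474² = 1349.8566.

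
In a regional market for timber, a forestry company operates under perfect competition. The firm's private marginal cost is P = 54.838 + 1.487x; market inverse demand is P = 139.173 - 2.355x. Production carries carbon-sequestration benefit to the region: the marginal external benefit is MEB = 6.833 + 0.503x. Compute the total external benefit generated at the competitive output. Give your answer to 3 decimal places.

Market equilibrium (private): 54.838 + 1.487x = 139.173 - 2.355x → x_m = 21.9508.
Total external benefit = ∫₀^{x_m} (6.833 + 0.503x) dx = 6.833×21.9508 + ½×0.503×21.9508² = 271.1720.

271.172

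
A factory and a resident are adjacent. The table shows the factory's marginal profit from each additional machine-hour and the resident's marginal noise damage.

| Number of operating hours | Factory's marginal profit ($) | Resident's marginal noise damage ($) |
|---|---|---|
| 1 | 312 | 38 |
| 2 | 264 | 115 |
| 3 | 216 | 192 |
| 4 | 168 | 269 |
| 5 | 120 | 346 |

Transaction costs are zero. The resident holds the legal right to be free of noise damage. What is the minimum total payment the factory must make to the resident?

$345

Efficient level: marginal profit ≥ marginal noise damage through level 3, so k* = 3.
With the resident holding the right, the factory must at least compensate total damage at k*: 38 + 115 + 192 = 345.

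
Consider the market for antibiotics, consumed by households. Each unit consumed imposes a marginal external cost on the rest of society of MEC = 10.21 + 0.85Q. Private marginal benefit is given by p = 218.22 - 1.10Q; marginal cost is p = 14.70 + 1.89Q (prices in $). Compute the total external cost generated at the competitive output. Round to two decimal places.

Market equilibrium (private): 14.70 + 1.89Q = 218.22 - 1.10Q → Q_m = 68.0669.
Total external cost = ∫₀^{Q_m} (10.21 + 0.85Q) dQ = 10.21×68.0669 + ½×0.85×68.0669² = 2664.0318.

$2664.03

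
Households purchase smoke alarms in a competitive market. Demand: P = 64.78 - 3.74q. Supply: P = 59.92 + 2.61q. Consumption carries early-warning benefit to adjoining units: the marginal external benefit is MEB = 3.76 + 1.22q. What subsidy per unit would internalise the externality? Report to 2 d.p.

subsidy = 5.81 per unit

Social marginal benefit = demand + MEB = 68.54 - 2.52q.
Set SMB = MC: 68.54 - 2.52q = 59.92 + 2.61q → q* = 1.6803.
The Pigouvian subsidy equals MEB at q*: 3.76 + 1.22×1.6803 = 5.8100.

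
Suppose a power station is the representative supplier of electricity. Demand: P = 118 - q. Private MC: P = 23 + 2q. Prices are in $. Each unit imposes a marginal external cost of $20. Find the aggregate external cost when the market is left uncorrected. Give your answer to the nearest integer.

Market equilibrium (private): 23 + 2q = 118 - q → q_m = 31.6667.
Total external cost = MEC × q_m = 20 × 31.6667 = 633.3340.

$633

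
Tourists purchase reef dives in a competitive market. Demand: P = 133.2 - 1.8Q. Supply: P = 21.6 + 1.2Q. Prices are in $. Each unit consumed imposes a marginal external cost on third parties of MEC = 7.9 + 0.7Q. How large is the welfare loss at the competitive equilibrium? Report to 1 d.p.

Market equilibrium (private): 21.6 + 1.2Q = 133.2 - 1.8Q → Q_m = 37.2000.
Social marginal benefit = demand − MEC = 125.3 - 2.5Q.
Set SMB = MC: 125.3 - 2.5Q = 21.6 + 1.2Q → Q* = 28.0270.
The loss is the area between SMB and MC from Q* to Q_m; with linear curves that's a triangle of height MEC(Q_m).
DWL = ½ × 9.1730 × 33.9400 = 155.6658.

DWL = $155.7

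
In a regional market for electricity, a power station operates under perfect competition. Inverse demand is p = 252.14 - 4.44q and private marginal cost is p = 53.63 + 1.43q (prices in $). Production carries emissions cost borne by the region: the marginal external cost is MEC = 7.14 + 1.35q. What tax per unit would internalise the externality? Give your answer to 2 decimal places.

Social marginal cost = private MC + MEC = 60.77 + 2.78q.
Set SMC = demand: 60.77 + 2.78q = 252.14 - 4.44q → q* = 26.5055.
The Pigouvian tax equals MEC at q*: 7.14 + 1.35×26.5055 = 42.9224.

tax = $42.92 per unit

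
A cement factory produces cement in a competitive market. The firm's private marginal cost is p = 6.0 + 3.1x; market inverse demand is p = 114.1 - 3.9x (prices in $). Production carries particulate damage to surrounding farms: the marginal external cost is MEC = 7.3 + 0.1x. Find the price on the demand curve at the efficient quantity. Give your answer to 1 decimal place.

Social marginal cost = private MC + MEC = 13.3 + 3.2x.
Set SMC = demand: 13.3 + 3.2x = 114.1 - 3.9x → x* = 14.1972.
Consumer price on the demand curve at x*: 114.1 − 3.9×14.1972 = 58.7309.

P = $58.7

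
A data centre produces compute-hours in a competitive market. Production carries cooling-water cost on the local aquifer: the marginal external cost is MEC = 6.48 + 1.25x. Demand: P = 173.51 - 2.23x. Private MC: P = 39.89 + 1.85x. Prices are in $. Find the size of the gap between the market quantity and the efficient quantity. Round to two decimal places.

8.90 units

Market equilibrium (private): 39.89 + 1.85x = 173.51 - 2.23x → x_m = 32.7500.
Social marginal cost = private MC + MEC = 46.37 + 3.10x.
Set SMC = demand: 46.37 + 3.10x = 173.51 - 2.23x → x* = 23.8537.
Gap = |32.7500 − 23.8537| = 8.8963.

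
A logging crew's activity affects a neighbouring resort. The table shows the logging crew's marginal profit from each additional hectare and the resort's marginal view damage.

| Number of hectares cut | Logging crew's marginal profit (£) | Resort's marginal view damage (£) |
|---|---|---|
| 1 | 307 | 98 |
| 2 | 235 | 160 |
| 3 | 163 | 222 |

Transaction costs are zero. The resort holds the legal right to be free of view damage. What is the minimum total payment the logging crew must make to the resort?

Efficient level: marginal profit ≥ marginal view damage through level 2, so k* = 2.
With the resort holding the right, the logging crew must at least compensate total damage at k*: 98 + 160 = 258.

£258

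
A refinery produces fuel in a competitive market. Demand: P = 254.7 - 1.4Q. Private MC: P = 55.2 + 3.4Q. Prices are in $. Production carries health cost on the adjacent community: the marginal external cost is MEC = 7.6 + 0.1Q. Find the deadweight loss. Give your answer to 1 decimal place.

Market equilibrium (private): 55.2 + 3.4Q = 254.7 - 1.4Q → Q_m = 41.5625.
Social marginal cost = private MC + MEC = 62.8 + 3.5Q.
Set SMC = demand: 62.8 + 3.5Q = 254.7 - 1.4Q → Q* = 39.1633.
Between Q* and Q_m the wedge SMC − demand runs linearly from 0 to MEC(Q_m), so the loss is a triangle.
DWL = ½ × 2.3992 × 11.7563 = 14.1029.

DWL = $14.1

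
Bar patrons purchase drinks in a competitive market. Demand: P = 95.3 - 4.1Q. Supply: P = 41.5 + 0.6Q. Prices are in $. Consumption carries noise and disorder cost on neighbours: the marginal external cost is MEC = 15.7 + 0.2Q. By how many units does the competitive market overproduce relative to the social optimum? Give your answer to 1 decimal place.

3.7 units

Market equilibrium (private): 41.5 + 0.6Q = 95.3 - 4.1Q → Q_m = 11.4468.
Social marginal benefit = demand − MEC = 79.6 - 4.3Q.
Set SMB = MC: 79.6 - 4.3Q = 41.5 + 0.6Q → Q* = 7.7755.
Gap = |11.4468 − 7.7755| = 3.6713.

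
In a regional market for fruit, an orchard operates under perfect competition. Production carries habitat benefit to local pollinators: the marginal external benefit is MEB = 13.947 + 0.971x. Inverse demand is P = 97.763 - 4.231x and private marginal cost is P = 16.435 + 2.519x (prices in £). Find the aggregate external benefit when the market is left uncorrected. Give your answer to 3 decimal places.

£238.521

Market equilibrium (private): 16.435 + 2.519x = 97.763 - 4.231x → x_m = 12.0486.
Total external benefit = ∫₀^{x_m} (13.947 + 0.971x) dx = 13.947×12.0486 + ½×0.971×12.0486² = 238.5213.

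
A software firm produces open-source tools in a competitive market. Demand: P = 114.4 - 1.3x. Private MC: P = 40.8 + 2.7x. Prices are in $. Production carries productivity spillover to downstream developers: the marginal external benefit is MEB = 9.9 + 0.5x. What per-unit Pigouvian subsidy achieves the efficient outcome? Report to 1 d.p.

subsidy = $21.8 per unit

Social marginal cost = private MC − MEB = 30.9 + 2.2x.
Set SMC = demand: 30.9 + 2.2x = 114.4 - 1.3x → x* = 23.8571.
The Pigouvian subsidy equals MEB at x*: 9.9 + 0.5×23.8571 = 21.8286.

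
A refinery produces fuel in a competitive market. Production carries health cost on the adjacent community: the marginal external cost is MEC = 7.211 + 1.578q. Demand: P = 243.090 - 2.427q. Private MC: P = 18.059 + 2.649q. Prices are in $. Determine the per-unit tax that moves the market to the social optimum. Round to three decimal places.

Social marginal cost = private MC + MEC = 25.270 + 4.227q.
Set SMC = demand: 25.270 + 4.227q = 243.090 - 2.427q → q* = 32.7352.
The Pigouvian tax equals MEC at q*: 7.211 + 1.578×32.7352 = 58.8671.

tax = $58.867 per unit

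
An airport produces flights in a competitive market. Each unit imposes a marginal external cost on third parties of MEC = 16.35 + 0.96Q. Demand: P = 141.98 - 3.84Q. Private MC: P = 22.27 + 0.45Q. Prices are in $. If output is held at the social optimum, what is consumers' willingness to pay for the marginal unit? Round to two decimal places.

Social marginal cost = private MC + MEC = 38.62 + 1.41Q.
Set SMC = demand: 38.62 + 1.41Q = 141.98 - 3.84Q → Q* = 19.6876.
Consumer price on the demand curve at Q*: 141.98 − 3.84×19.6876 = 66.3796.

P = $66.38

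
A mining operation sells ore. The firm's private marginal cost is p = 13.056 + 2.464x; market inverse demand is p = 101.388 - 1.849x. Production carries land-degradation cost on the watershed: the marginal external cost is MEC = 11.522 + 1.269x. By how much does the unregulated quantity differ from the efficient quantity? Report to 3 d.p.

Market equilibrium (private): 13.056 + 2.464x = 101.388 - 1.849x → x_m = 20.4804.
Social marginal cost = private MC + MEC = 24.578 + 3.733x.
Set SMC = demand: 24.578 + 3.733x = 101.388 - 1.849x → x* = 13.7603.
Gap = |20.4804 − 13.7603| = 6.7201.

6.720 units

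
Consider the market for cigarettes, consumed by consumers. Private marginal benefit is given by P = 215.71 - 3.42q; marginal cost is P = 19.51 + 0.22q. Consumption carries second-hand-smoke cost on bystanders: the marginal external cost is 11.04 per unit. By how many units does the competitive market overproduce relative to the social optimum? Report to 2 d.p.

3.03 units

Market equilibrium (private): 19.51 + 0.22q = 215.71 - 3.42q → q_m = 53.9011.
Social marginal benefit = demand − MEC = 204.67 - 3.42q.
Set SMB = MC: 204.67 - 3.42q = 19.51 + 0.22q → q* = 50.8681.
Gap = |53.9011 − 50.8681| = 3.0330.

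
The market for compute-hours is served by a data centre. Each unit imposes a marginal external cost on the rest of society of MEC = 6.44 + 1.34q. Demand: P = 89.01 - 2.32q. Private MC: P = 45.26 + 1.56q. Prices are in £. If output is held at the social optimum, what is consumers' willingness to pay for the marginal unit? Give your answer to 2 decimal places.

P = £72.43

Social marginal cost = private MC + MEC = 51.70 + 2.90q.
Set SMC = demand: 51.70 + 2.90q = 89.01 - 2.32q → q* = 7.1475.
Consumer price on the demand curve at q*: 89.01 − 2.32×7.1475 = 72.4278.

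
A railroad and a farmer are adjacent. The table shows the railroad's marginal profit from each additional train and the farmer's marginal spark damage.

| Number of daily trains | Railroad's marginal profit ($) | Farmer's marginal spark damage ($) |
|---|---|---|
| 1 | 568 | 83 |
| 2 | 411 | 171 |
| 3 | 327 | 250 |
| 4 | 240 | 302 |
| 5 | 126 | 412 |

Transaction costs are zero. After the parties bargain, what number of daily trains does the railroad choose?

Bargaining reaches the level where marginal profit last exceeds marginal spark damage.
That holds through level 3 (327 ≥ 250) but not at 4 (240 < 302).

3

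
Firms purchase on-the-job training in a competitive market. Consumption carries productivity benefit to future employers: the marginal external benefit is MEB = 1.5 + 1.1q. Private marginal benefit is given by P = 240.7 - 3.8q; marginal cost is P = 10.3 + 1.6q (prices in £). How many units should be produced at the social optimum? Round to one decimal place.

q* = 53.9

Social marginal benefit = demand + MEB = 242.2 - 2.7q.
Set SMB = MC: 242.2 - 2.7q = 10.3 + 1.6q → q* = 53.9302.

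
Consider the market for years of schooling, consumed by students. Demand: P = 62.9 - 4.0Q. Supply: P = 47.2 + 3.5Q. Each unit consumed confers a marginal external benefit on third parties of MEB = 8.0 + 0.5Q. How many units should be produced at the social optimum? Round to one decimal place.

Q* = 3.4

Social marginal benefit = demand + MEB = 70.9 - 3.5Q.
Set SMB = MC: 70.9 - 3.5Q = 47.2 + 3.5Q → Q* = 3.3857.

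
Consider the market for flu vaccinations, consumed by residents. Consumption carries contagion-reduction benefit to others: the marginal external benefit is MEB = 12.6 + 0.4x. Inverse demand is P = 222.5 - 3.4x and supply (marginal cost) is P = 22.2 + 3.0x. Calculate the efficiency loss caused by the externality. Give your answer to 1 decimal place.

Market equilibrium (private): 22.2 + 3.0x = 222.5 - 3.4x → x_m = 31.2969.
Social marginal benefit = demand + MEB = 235.1 - 3.0x.
Set SMB = MC: 235.1 - 3.0x = 22.2 + 3.0x → x* = 35.4833.
The loss is the area between SMB and MC from x* to x_m; with linear curves that's a triangle of height MEB(x_m).
DWL = ½ × 4.1864 × 25.1188 = 52.5787.

DWL = 52.6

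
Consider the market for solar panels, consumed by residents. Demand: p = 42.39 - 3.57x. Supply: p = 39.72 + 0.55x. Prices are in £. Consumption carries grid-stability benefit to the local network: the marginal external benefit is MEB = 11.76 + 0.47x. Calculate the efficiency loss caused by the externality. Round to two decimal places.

DWL = £19.94

Market equilibrium (private): 39.72 + 0.55x = 42.39 - 3.57x → x_m = 0.6481.
Social marginal benefit = demand + MEB = 54.15 - 3.10x.
Set SMB = MC: 54.15 - 3.10x = 39.72 + 0.55x → x* = 3.9534.
Height of the DWL triangle at x_m is SMB(x_m) − MC(x_m) = MEB(x_m) = 12.0646.
DWL = ½ × 3.3053 × 12.0646 = 19.9386.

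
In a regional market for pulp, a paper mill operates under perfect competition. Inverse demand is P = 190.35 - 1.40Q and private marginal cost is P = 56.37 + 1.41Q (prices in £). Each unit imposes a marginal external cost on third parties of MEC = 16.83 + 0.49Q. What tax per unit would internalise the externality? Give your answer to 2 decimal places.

Social marginal cost = private MC + MEC = 73.20 + 1.90Q.
Set SMC = demand: 73.20 + 1.90Q = 190.35 - 1.40Q → Q* = 35.5000.
The Pigouvian tax equals MEC at Q*: 16.83 + 0.49×35.5000 = 34.2250.

tax = £34.23 per unit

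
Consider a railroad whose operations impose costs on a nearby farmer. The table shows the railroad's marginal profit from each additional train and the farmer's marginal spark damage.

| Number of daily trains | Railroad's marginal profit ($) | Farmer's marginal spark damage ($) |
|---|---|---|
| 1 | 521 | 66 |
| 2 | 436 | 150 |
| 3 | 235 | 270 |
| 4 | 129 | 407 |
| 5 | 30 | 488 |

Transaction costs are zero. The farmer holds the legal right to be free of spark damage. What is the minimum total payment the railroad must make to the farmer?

Efficient level: marginal profit ≥ marginal spark damage through level 2, so k* = 2.
With the farmer holding the right, the railroad must at least compensate total damage at k*: 66 + 150 = 216.

$216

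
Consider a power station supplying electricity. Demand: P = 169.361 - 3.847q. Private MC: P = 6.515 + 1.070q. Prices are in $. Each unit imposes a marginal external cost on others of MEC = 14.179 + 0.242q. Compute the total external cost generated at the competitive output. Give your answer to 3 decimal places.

Market equilibrium (private): 6.515 + 1.070q = 169.361 - 3.847q → q_m = 33.1190.
Total external cost = ∫₀^{q_m} (14.179 + 0.242q) dq = 14.179×33.1190 + ½×0.242×33.1190² = 602.3153.

$602.315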